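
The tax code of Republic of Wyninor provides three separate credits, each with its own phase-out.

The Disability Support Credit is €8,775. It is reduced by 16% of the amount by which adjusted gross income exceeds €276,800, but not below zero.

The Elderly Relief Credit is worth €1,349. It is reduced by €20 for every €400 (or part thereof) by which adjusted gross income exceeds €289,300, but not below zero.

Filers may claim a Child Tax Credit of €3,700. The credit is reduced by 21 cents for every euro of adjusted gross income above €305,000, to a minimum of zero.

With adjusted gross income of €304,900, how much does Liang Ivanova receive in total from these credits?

€8,548

Disability Support Credit: 16% of the €28,100 excess over €276,800 is €4,496; credit = €8,775 − €4,496 = €4,279.
Elderly Relief Credit: income exceeds €289,300 by €15,600, which is 39 full-or-partial €400 increments; reduction = 39 × €20 = €780, leaving €569.
Child Tax Credit: €304,900 is at or below the €305,000 threshold, so the full €3,700 applies.
Total: €4,279 + €569 + €3,700 = €8,548.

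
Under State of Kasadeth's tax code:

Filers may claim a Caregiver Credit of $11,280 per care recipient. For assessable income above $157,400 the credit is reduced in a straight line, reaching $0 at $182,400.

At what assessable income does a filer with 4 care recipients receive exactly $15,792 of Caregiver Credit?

$173,650

Full credit = 4 × $11,280 = $45,120.
$15,792 is 15,792/45,120 of the full $45,120, so 29,328/45,120 of the $25,000 range has been used: income = $157,400 + $25,000 × 29,328/45,120 = $173,650.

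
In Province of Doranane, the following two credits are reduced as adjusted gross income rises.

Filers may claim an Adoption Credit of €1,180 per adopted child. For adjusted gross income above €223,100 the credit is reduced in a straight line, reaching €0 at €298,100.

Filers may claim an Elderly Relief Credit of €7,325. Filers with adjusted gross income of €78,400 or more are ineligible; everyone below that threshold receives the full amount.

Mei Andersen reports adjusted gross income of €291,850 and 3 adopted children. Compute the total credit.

€295

Adoption Credit: base = 3 × €1,180 = €3,540. €291,850 is €68,750 into a €75,000 phase-out range, leaving 6,250/75,000 of the credit: €3,540 × 6,250/75,000 = €295.
Elderly Relief Credit: €291,850 meets or exceeds the €78,400 cutoff, so the credit is €0.
Total: €295 + €0 = €295.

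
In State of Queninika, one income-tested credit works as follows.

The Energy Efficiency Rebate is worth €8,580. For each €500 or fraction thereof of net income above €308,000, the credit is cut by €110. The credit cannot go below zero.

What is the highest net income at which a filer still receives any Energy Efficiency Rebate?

After 77 increments the reduction is 77 × €110 = €8,470, leaving €110; one more increment wipes it out. Increment 77 ends at excess 77 × €500 = €38,500, so the highest qualifying income is €308,000 + €38,500 = €346,500.

€346,500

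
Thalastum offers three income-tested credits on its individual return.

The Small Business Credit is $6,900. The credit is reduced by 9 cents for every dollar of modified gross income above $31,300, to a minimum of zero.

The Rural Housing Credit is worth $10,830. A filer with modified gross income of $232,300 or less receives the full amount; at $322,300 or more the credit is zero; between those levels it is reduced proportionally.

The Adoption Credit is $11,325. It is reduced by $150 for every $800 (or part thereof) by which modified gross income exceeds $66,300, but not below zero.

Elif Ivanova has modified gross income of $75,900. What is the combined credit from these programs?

$23,241

Small Business Credit: 9% of the $44,600 excess over $31,300 is $4,014; credit = $6,900 − $4,014 = $2,886.
Rural Housing Credit: $75,900 is at or below the $232,300 threshold, so the full $10,830 applies.
Adoption Credit: income exceeds $66,300 by $9,600, which is 12 full-or-partial $800 increments; reduction = 12 × $150 = $1,800, leaving $9,525.
Total: $2,886 + $10,830 + $9,525 = $23,241.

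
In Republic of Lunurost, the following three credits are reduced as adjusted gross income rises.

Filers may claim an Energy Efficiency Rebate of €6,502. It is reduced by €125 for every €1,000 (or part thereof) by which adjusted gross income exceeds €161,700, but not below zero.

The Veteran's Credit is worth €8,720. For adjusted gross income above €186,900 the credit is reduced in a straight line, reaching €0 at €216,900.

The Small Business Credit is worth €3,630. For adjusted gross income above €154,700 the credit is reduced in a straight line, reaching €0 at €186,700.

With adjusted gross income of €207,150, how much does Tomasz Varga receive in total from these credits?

Energy Efficiency Rebate: income exceeds €161,700 by €45,450, which is 46 full-or-partial €1,000 increments; reduction = 46 × €125 = €5,750, leaving €752.
Veteran's Credit: €207,150 is €20,250 into a €30,000 phase-out range, leaving 9,750/30,000 of the credit: €8,720 × 9,750/30,000 = €2,834.
Small Business Credit: €207,150 is at or above €186,700, so the credit is €0.
Total: €752 + €2,834 + €0 = €3,586.

€3,586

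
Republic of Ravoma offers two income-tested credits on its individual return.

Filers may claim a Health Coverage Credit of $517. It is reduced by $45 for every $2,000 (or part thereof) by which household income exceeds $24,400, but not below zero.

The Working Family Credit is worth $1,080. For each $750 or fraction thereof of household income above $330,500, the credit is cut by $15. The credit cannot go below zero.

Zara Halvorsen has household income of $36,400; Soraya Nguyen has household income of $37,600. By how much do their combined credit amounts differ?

$45

Zara ($36,400): Health Coverage Credit: income exceeds $24,400 by $12,000, which is 6 full-or-partial $2,000 increments; reduction = 6 × $45 = $270, leaving $247. Working Family Credit: $36,400 is at or below the $330,500 threshold, so the full $1,080 applies. total $247 + $1,080 = $1,327
Soraya ($37,600): Health Coverage Credit: income exceeds $24,400 by $13,200, which is 7 full-or-partial $2,000 increments; reduction = 7 × $45 = $315, leaving $202. Working Family Credit: $37,600 is at or below the $330,500 threshold, so the full $1,080 applies. total $202 + $1,080 = $1,282
Difference: |$1,327 − $1,282| = $45.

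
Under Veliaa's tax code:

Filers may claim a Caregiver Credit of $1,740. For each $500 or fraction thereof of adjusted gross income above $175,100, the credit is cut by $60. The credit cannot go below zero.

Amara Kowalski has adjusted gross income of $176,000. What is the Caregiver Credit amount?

Caregiver Credit: income exceeds $175,100 by $900, which is 2 full-or-partial $500 increments; reduction = 2 × $60 = $120, leaving $1,620.

$1,620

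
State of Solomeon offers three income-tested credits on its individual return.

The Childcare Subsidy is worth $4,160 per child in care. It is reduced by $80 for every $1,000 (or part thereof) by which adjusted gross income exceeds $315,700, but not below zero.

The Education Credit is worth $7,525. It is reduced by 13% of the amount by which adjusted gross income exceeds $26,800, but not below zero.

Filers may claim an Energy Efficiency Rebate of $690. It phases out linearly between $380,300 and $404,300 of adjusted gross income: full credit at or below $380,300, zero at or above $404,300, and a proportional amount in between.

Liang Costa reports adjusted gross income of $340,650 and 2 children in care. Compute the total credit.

$7,010

Childcare Subsidy: base = 2 × $4,160 = $8,320. income exceeds $315,700 by $24,950, which is 25 full-or-partial $1,000 increments; reduction = 25 × $80 = $2,000, leaving $6,320.
Education Credit: 13% of the $313,850 excess over $26,800 is $40,800.50 ≥ base, so the credit is $0.
Energy Efficiency Rebate: $340,650 is at or below the $380,300 threshold, so the full $690 applies.
Total: $6,320 + $0 + $690 = $7,010.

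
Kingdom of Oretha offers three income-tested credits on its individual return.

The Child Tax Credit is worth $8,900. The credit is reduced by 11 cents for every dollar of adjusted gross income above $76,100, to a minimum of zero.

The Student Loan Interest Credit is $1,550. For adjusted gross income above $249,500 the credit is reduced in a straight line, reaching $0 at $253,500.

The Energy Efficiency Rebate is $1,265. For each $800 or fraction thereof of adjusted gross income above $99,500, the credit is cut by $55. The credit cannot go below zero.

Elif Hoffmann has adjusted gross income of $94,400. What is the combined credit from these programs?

Child Tax Credit: 11% of the $18,300 excess over $76,100 is $2,013; credit = $8,900 − $2,013 = $6,887.
Student Loan Interest Credit: $94,400 is at or below the $249,500 threshold, so the full $1,550 applies.
Energy Efficiency Rebate: $94,400 is at or below the $99,500 threshold, so the full $1,265 applies.
Total: $6,887 + $1,550 + $1,265 = $9,702.

$9,702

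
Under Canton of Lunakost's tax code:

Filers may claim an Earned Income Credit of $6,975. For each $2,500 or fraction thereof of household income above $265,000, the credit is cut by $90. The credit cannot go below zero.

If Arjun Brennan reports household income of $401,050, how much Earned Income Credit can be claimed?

$2,025

Earned Income Credit: income exceeds $265,000 by $136,050, which is 55 full-or-partial $2,500 increments; reduction = 55 × $90 = $4,950, leaving $2,025.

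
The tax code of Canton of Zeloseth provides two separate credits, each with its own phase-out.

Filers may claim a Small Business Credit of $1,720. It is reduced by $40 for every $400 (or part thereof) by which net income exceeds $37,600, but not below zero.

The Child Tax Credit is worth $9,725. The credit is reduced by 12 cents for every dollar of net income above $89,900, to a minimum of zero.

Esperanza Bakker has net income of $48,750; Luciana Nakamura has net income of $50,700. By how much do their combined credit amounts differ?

Esperanza ($48,750): Small Business Credit: income exceeds $37,600 by $11,150, which is 28 full-or-partial $400 increments; reduction = 28 × $40 = $1,120, leaving $600. Child Tax Credit: $48,750 is at or below the $89,900 threshold, so the full $9,725 applies. total $600 + $9,725 = $10,325
Luciana ($50,700): Small Business Credit: income exceeds $37,600 by $13,100, which is 33 full-or-partial $400 increments; reduction = 33 × $40 = $1,320, leaving $400. Child Tax Credit: $50,700 is at or below the $89,900 threshold, so the full $9,725 applies. total $400 + $9,725 = $10,125
Difference: |$10,325 − $10,125| = $200.

$200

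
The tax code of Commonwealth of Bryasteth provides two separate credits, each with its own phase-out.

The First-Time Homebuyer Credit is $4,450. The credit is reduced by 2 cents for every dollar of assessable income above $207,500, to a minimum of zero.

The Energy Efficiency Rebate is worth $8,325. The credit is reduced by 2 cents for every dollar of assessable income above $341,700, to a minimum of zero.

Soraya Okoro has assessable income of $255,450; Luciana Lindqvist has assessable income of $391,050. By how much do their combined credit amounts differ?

Soraya ($255,450): First-Time Homebuyer Credit: 2% of the $47,950 excess over $207,500 is $959; credit = $4,450 − $959 = $3,491. Energy Efficiency Rebate: $255,450 is at or below the $341,700 threshold, so the full $8,325 applies. total $3,491 + $8,325 = $11,816
Luciana ($391,050): First-Time Homebuyer Credit: 2% of the $183,550 excess over $207,500 is $3,671; credit = $4,450 − $3,671 = $779. Energy Efficiency Rebate: 2% of the $49,350 excess over $341,700 is $987; credit = $8,325 − $987 = $7,338. total $779 + $7,338 = $8,117
Difference: |$11,816 − $8,117| = $3,699.

$3,699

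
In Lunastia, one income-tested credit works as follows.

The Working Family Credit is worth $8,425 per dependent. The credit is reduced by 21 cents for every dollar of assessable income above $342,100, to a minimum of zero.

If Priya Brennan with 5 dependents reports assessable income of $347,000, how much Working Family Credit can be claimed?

$41,096

Working Family Credit: base = 5 × $8,425 = $42,125. 21% of the $4,900 excess over $342,100 is $1,029; credit = $42,125 − $1,029 = $41,096.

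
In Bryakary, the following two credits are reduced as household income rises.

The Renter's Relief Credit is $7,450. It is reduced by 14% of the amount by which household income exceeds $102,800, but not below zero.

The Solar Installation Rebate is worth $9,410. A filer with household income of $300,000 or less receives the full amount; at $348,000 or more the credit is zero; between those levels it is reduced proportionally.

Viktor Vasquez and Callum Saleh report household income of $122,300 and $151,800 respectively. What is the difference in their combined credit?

$4,130

Viktor ($122,300): Renter's Relief Credit: 14% of the $19,500 excess over $102,800 is $2,730; credit = $7,450 − $2,730 = $4,720. Solar Installation Rebate: $122,300 is at or below the $300,000 threshold, so the full $9,410 applies. total $4,720 + $9,410 = $14,130
Callum ($151,800): Renter's Relief Credit: 14% of the $49,000 excess over $102,800 is $6,860; credit = $7,450 − $6,860 = $590. Solar Installation Rebate: $151,800 is at or below the $300,000 threshold, so the full $9,410 applies. total $590 + $9,410 = $10,000
Difference: |$14,130 − $10,000| = $4,130.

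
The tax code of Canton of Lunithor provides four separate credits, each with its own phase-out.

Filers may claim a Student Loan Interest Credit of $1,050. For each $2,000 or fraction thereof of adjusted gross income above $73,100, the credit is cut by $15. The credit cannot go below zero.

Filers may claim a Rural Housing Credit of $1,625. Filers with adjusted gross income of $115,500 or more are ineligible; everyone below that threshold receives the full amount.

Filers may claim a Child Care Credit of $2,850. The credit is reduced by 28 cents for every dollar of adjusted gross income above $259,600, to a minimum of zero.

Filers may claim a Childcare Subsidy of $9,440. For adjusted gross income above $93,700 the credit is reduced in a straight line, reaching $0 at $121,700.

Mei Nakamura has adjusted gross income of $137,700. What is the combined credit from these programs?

$3,405

Student Loan Interest Credit: income exceeds $73,100 by $64,600, which is 33 full-or-partial $2,000 increments; reduction = 33 × $15 = $495, leaving $555.
Rural Housing Credit: $137,700 meets or exceeds the $115,500 cutoff, so the credit is $0.
Child Care Credit: $137,700 is at or below the $259,600 threshold, so the full $2,850 applies.
Childcare Subsidy: $137,700 is at or above $121,700, so the credit is $0.
Total: $555 + $0 + $2,850 + $0 = $3,405.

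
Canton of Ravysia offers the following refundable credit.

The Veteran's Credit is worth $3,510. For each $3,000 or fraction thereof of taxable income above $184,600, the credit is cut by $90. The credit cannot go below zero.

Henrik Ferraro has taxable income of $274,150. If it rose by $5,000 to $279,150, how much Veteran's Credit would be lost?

At $274,150 — income exceeds $184,600 by $89,550, which is 30 full-or-partial $3,000 increments; reduction = 30 × $90 = $2,700, leaving $810.
At $279,150 — income exceeds $184,600 by $94,550, which is 32 full-or-partial $3,000 increments; reduction = 32 × $90 = $2,880, leaving $630.
Lost: $810 − $630 = $180.

$180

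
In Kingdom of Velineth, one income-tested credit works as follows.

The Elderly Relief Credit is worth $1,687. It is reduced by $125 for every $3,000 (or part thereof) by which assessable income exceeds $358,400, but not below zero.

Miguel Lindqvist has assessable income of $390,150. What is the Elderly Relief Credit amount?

Elderly Relief Credit: income exceeds $358,400 by $31,750, which is 11 full-or-partial $3,000 increments; reduction = 11 × $125 = $1,375, leaving $312.

$312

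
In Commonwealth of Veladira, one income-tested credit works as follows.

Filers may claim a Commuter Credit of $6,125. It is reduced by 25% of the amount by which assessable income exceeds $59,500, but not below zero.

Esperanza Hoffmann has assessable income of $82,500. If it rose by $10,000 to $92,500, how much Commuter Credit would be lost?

$375

At $82,500 — 25% of the $23,000 excess over $59,500 is $5,750; credit = $6,125 − $5,750 = $375.
At $92,500 — 25% of the $33,000 excess over $59,500 is $8,250 ≥ base, so the credit is $0.
Lost: $375 − $0 = $375.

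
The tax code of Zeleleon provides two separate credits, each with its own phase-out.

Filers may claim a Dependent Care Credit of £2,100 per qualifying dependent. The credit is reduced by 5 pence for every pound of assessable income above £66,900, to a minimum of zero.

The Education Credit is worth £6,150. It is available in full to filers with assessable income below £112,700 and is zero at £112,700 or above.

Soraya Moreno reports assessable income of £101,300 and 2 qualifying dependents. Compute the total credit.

Dependent Care Credit: base = 2 × £2,100 = £4,200. 5% of the £34,400 excess over £66,900 is £1,720; credit = £4,200 − £1,720 = £2,480.
Education Credit: £101,300 is below the £112,700 cutoff, so the full £6,150 applies.
Total: £2,480 + £6,150 = £8,630.

£8,630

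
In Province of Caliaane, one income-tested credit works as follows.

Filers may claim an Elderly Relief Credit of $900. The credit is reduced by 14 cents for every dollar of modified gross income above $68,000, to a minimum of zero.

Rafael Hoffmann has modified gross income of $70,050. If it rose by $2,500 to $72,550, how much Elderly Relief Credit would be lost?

$350

At $70,050 — 14% of the $2,050 excess over $68,000 is $287; credit = $900 − $287 = $613.
At $72,550 — 14% of the $4,550 excess over $68,000 is $637; credit = $900 − $637 = $263.
Lost: $613 − $263 = $350.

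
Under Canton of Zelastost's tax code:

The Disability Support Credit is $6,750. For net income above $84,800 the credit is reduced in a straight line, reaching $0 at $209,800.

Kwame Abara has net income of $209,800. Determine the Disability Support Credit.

$0

Disability Support Credit: $209,800 is at or above $209,800, so the credit is $0.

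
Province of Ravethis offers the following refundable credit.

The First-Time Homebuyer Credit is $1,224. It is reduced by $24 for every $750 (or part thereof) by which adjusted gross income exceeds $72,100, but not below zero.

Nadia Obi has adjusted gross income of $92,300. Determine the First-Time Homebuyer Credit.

First-Time Homebuyer Credit: income exceeds $72,100 by $20,200, which is 27 full-or-partial $750 increments; reduction = 27 × $24 = $648, leaving $576.

$576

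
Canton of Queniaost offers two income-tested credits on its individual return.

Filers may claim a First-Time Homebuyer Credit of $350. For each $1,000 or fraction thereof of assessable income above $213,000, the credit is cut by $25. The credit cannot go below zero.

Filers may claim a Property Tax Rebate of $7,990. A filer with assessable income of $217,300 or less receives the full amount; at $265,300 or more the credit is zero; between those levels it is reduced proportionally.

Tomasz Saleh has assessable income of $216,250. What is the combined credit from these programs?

First-Time Homebuyer Credit: income exceeds $213,000 by $3,250, which is 4 full-or-partial $1,000 increments; reduction = 4 × $25 = $100, leaving $250.
Property Tax Rebate: $216,250 is at or below the $217,300 threshold, so the full $7,990 applies.
Total: $250 + $7,990 = $8,240.

$8,240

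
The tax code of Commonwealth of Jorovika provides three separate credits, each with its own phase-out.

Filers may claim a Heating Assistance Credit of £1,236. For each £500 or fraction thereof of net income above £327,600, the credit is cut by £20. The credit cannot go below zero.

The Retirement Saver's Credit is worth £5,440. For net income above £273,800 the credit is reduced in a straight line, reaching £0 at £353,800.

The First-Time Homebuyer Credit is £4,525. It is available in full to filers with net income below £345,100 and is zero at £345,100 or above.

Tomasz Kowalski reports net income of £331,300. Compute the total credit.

Heating Assistance Credit: income exceeds £327,600 by £3,700, which is 8 full-or-partial £500 increments; reduction = 8 × £20 = £160, leaving £1,076.
Retirement Saver's Credit: £331,300 is £57,500 into a £80,000 phase-out range, leaving 22,500/80,000 of the credit: £5,440 × 22,500/80,000 = £1,530.
First-Time Homebuyer Credit: £331,300 is below the £345,100 cutoff, so the full £4,525 applies.
Total: £1,076 + £1,530 + £4,525 = £7,131.

£7,131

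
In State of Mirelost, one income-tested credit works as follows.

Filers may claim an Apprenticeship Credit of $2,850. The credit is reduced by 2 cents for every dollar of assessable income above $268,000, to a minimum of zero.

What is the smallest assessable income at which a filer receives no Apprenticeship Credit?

$410,500

The credit falls by 2% of each dollar above $268,000, so it reaches zero when the excess is $2,850 / 2% = $142,500: income = $268,000 + $142,500 = $410,500.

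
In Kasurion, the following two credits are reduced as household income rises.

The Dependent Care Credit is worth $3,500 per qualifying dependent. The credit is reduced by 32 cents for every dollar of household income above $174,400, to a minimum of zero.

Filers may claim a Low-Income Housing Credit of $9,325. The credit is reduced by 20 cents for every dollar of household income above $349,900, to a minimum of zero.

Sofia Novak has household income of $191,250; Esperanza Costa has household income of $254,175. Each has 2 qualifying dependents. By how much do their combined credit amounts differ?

$1,608

Sofia ($191,250): Dependent Care Credit: base = 2 × $3,500 = $7,000. 32% of the $16,850 excess over $174,400 is $5,392; credit = $7,000 − $5,392 = $1,608. Low-Income Housing Credit: $191,250 is at or below the $349,900 threshold, so the full $9,325 applies. total $1,608 + $9,325 = $10,933
Esperanza ($254,175): Dependent Care Credit: base = 2 × $3,500 = $7,000. 32% of the $79,775 excess over $174,400 is $25,528 ≥ base, so the credit is $0. Low-Income Housing Credit: $254,175 is at or below the $349,900 threshold, so the full $9,325 applies. total $0 + $9,325 = $9,325
Difference: |$10,933 − $9,325| = $1,608.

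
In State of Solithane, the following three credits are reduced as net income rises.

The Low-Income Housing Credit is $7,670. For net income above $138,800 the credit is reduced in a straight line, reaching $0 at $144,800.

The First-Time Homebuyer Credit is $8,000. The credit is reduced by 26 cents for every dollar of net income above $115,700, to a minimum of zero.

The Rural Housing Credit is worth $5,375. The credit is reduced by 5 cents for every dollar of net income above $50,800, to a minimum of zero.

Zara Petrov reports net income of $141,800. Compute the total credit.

Low-Income Housing Credit: $141,800 is $3,000 into a $6,000 phase-out range, leaving 3,000/6,000 of the credit: $7,670 × 3,000/6,000 = $3,835.
First-Time Homebuyer Credit: 26% of the $26,100 excess over $115,700 is $6,786; credit = $8,000 − $6,786 = $1,214.
Rural Housing Credit: 5% of the $91,000 excess over $50,800 is $4,550; credit = $5,375 − $4,550 = $825.
Total: $3,835 + $1,214 + $825 = $5,874.

$5,874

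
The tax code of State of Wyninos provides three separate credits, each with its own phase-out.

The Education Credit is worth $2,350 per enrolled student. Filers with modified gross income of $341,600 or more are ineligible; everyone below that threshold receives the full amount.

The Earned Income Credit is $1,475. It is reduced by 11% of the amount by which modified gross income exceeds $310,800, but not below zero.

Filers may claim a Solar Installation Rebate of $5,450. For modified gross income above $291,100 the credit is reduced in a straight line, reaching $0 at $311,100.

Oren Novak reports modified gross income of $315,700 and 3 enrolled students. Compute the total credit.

$7,986

Education Credit: base = 3 × $2,350 = $7,050. $315,700 is below the $341,600 cutoff, so the full $7,050 applies.
Earned Income Credit: 11% of the $4,900 excess over $310,800 is $539; credit = $1,475 − $539 = $936.
Solar Installation Rebate: $315,700 is at or above $311,100, so the credit is $0.
Total: $7,050 + $936 + $0 = $7,986.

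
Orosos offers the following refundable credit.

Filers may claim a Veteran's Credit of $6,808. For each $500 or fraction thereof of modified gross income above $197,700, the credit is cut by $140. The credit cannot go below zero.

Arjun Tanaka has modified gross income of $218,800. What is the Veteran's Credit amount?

$788

Veteran's Credit: income exceeds $197,700 by $21,100, which is 43 full-or-partial $500 increments; reduction = 43 × $140 = $6,020, leaving $788.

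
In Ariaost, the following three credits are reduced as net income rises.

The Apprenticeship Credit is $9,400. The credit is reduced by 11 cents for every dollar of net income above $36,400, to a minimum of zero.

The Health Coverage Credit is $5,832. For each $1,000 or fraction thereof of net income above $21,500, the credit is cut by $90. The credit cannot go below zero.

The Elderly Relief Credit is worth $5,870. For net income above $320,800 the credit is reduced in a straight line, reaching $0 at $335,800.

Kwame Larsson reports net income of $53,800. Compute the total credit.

Apprenticeship Credit: 11% of the $17,400 excess over $36,400 is $1,914; credit = $9,400 − $1,914 = $7,486.
Health Coverage Credit: income exceeds $21,500 by $32,300, which is 33 full-or-partial $1,000 increments; reduction = 33 × $90 = $2,970, leaving $2,862.
Elderly Relief Credit: $53,800 is at or below the $320,800 threshold, so the full $5,870 applies.
Total: $7,486 + $2,862 + $5,870 = $16,218.

$16,218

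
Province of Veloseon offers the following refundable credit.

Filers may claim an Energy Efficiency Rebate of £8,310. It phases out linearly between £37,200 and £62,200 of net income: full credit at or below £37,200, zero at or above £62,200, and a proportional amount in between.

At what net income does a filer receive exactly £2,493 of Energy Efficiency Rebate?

£2,493 is 2,493/8,310 of the full £8,310, so 5,817/8,310 of the £25,000 range has been used: income = £37,200 + £25,000 × 5,817/8,310 = £54,700.

£54,700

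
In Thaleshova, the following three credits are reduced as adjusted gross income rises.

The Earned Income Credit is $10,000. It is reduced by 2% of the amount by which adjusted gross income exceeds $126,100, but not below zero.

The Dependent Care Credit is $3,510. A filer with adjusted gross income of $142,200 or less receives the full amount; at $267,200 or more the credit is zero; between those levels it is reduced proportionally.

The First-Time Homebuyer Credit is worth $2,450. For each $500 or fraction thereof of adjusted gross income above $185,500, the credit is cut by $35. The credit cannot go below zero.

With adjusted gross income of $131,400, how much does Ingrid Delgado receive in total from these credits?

$15,854

Earned Income Credit: 2% of the $5,300 excess over $126,100 is $106; credit = $10,000 − $106 = $9,894.
Dependent Care Credit: $131,400 is at or below the $142,200 threshold, so the full $3,510 applies.
First-Time Homebuyer Credit: $131,400 is at or below the $185,500 threshold, so the full $2,450 applies.
Total: $9,894 + $3,510 + $2,450 = $15,854.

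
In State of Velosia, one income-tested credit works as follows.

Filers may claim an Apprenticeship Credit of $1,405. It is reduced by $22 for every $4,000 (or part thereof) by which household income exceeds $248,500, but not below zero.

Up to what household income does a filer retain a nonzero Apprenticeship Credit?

After 63 increments the reduction is 63 × $22 = $1,386, leaving $19; one more increment wipes it out. Increment 63 ends at excess 63 × $4,000 = $252,000, so the highest qualifying income is $248,500 + $252,000 = $500,500.

$500,500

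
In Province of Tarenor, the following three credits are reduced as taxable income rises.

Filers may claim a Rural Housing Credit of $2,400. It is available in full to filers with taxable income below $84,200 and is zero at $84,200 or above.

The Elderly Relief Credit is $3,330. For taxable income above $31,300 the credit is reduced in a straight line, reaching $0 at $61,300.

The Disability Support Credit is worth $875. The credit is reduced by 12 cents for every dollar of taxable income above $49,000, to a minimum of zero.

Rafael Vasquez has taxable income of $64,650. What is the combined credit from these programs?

Rural Housing Credit: $64,650 is below the $84,200 cutoff, so the full $2,400 applies.
Elderly Relief Credit: $64,650 is at or above $61,300, so the credit is $0.
Disability Support Credit: 12% of the $15,650 excess over $49,000 is $1,878 ≥ base, so the credit is $0.
Total: $2,400 + $0 + $0 = $2,400.

$2,400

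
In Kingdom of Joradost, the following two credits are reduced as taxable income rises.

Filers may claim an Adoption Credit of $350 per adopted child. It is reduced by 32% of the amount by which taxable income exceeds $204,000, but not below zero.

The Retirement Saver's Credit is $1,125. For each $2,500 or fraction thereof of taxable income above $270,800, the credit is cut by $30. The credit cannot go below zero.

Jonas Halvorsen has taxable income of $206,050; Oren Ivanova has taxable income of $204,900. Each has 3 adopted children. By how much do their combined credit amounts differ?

Jonas ($206,050): Adoption Credit: base = 3 × $350 = $1,050. 32% of the $2,050 excess over $204,000 is $656; credit = $1,050 − $656 = $394. Retirement Saver's Credit: $206,050 is at or below the $270,800 threshold, so the full $1,125 applies. total $394 + $1,125 = $1,519
Oren ($204,900): Adoption Credit: base = 3 × $350 = $1,050. 32% of the $900 excess over $204,000 is $288; credit = $1,050 − $288 = $762. Retirement Saver's Credit: $204,900 is at or below the $270,800 threshold, so the full $1,125 applies. total $762 + $1,125 = $1,887
Difference: |$1,519 − $1,887| = $368.

$368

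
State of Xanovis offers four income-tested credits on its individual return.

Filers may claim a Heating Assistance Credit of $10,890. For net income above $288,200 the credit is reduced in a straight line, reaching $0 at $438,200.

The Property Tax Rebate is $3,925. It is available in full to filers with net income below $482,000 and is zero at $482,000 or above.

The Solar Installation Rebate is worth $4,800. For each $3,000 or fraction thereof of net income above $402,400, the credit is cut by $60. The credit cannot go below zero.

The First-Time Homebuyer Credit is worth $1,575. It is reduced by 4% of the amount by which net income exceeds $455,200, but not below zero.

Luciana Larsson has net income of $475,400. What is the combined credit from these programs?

Heating Assistance Credit: $475,400 is at or above $438,200, so the credit is $0.
Property Tax Rebate: $475,400 is below the $482,000 cutoff, so the full $3,925 applies.
Solar Installation Rebate: income exceeds $402,400 by $73,000, which is 25 full-or-partial $3,000 increments; reduction = 25 × $60 = $1,500, leaving $3,300.
First-Time Homebuyer Credit: 4% of the $20,200 excess over $455,200 is $808; credit = $1,575 − $808 = $767.
Total: $0 + $3,925 + $3,300 + $767 = $7,992.

$7,992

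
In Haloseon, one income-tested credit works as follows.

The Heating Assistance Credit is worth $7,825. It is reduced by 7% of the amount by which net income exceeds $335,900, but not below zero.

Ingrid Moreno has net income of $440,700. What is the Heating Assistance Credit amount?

Heating Assistance Credit: 7% of the $104,800 excess over $335,900 is $7,336; credit = $7,825 − $7,336 = $489.

$489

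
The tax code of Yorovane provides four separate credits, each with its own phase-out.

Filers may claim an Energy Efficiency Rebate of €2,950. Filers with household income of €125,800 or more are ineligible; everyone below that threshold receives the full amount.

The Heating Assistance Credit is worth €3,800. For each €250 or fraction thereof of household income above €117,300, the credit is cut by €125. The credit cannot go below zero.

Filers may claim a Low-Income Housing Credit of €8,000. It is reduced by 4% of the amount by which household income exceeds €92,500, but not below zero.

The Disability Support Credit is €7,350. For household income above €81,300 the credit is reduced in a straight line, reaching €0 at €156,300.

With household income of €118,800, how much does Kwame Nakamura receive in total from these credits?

Energy Efficiency Rebate: €118,800 is below the €125,800 cutoff, so the full €2,950 applies.
Heating Assistance Credit: income exceeds €117,300 by €1,500, which is 6 full-or-partial €250 increments; reduction = 6 × €125 = €750, leaving €3,050.
Low-Income Housing Credit: 4% of the €26,300 excess over €92,500 is €1,052; credit = €8,000 − €1,052 = €6,948.
Disability Support Credit: €118,800 is €37,500 into a €75,000 phase-out range, leaving 37,500/75,000 of the credit: €7,350 × 37,500/75,000 = €3,675.
Total: €2,950 + €3,050 + €6,948 + €3,675 = €16,623.

€16,623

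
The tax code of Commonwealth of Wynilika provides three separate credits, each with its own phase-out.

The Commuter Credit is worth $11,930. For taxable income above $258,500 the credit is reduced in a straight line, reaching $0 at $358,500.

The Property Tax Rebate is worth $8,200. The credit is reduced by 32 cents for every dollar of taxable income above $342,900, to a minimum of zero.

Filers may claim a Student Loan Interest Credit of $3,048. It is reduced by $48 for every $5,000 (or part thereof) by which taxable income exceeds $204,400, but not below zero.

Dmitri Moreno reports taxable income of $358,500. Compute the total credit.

$4,768

Commuter Credit: $358,500 is at or above $358,500, so the credit is $0.
Property Tax Rebate: 32% of the $15,600 excess over $342,900 is $4,992; credit = $8,200 − $4,992 = $3,208.
Student Loan Interest Credit: income exceeds $204,400 by $154,100, which is 31 full-or-partial $5,000 increments; reduction = 31 × $48 = $1,488, leaving $1,560.
Total: $0 + $3,208 + $1,560 = $4,768.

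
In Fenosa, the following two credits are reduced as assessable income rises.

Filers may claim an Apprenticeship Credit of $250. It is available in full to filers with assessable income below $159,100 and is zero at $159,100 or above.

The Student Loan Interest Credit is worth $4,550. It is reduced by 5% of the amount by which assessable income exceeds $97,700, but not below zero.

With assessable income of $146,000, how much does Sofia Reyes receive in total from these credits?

Apprenticeship Credit: $146,000 is below the $159,100 cutoff, so the full $250 applies.
Student Loan Interest Credit: 5% of the $48,300 excess over $97,700 is $2,415; credit = $4,550 − $2,415 = $2,135.
Total: $250 + $2,135 = $2,385.

$2,385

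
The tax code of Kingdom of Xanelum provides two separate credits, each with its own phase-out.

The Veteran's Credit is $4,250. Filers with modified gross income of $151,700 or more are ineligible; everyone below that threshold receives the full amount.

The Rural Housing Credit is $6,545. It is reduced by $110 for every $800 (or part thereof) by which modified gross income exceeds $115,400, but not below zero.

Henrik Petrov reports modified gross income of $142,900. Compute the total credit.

Veteran's Credit: $142,900 is below the $151,700 cutoff, so the full $4,250 applies.
Rural Housing Credit: income exceeds $115,400 by $27,500, which is 35 full-or-partial $800 increments; reduction = 35 × $110 = $3,850, leaving $2,695.
Total: $4,250 + $2,695 = $6,945.

$6,945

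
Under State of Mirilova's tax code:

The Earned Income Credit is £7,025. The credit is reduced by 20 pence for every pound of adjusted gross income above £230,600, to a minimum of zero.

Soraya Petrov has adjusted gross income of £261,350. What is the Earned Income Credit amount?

£875

Earned Income Credit: 20% of the £30,750 excess over £230,600 is £6,150; credit = £7,025 − £6,150 = £875.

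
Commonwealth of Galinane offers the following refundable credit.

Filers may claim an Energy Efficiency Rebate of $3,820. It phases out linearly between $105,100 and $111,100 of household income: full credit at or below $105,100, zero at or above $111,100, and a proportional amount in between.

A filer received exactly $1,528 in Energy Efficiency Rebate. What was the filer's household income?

$1,528 is 1,528/3,820 of the full $3,820, so 2,292/3,820 of the $6,000 range has been used: income = $105,100 + $6,000 × 2,292/3,820 = $108,700.

$108,700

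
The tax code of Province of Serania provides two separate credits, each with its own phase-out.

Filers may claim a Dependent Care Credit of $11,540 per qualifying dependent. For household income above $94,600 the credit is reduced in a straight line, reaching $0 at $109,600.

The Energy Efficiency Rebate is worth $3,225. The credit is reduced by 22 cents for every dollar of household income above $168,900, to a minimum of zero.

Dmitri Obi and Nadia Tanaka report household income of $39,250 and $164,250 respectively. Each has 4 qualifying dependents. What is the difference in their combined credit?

Dmitri ($39,250): Dependent Care Credit: base = 4 × $11,540 = $46,160. $39,250 is at or below the $94,600 threshold, so the full $46,160 applies. Energy Efficiency Rebate: $39,250 is at or below the $168,900 threshold, so the full $3,225 applies. total $46,160 + $3,225 = $49,385
Nadia ($164,250): Dependent Care Credit: base = 4 × $11,540 = $46,160. $164,250 is at or above $109,600, so the credit is $0. Energy Efficiency Rebate: $164,250 is at or below the $168,900 threshold, so the full $3,225 applies. total $0 + $3,225 = $3,225
Difference: |$49,385 − $3,225| = $46,160.

$46,160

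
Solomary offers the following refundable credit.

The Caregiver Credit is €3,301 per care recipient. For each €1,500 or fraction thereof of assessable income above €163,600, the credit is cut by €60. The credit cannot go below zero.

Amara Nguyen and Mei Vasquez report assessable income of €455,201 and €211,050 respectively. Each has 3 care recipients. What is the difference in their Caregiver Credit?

Amara (€455,201): Caregiver Credit: base = 3 × €3,301 = €9,903. income exceeds €163,600 by €291,601 → 195 increments × €60 = €11,700 ≥ base, so the credit is €0.
Mei (€211,050): Caregiver Credit: base = 3 × €3,301 = €9,903. income exceeds €163,600 by €47,450, which is 32 full-or-partial €1,500 increments; reduction = 32 × €60 = €1,920, leaving €7,983.
Difference: |€0 − €7,983| = €7,983.

€7,983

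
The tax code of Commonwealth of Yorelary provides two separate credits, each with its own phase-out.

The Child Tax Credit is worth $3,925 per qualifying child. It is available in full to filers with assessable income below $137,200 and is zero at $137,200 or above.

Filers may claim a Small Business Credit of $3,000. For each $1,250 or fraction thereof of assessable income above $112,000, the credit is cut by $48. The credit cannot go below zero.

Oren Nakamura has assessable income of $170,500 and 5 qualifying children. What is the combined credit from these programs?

$744

Child Tax Credit: base = 5 × $3,925 = $19,625. $170,500 meets or exceeds the $137,200 cutoff, so the credit is $0.
Small Business Credit: income exceeds $112,000 by $58,500, which is 47 full-or-partial $1,250 increments; reduction = 47 × $48 = $2,256, leaving $744.
Total: $0 + $744 = $744.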